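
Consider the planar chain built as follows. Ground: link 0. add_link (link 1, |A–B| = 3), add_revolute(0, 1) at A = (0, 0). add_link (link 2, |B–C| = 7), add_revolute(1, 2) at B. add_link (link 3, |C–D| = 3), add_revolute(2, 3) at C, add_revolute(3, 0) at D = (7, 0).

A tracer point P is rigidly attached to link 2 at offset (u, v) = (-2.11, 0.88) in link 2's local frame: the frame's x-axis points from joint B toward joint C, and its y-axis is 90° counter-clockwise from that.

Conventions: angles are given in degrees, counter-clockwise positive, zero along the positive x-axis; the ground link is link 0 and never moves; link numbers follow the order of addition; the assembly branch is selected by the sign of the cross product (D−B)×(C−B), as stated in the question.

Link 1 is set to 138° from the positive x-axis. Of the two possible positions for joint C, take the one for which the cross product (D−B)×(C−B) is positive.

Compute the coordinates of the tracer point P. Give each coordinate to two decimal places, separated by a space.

A=(0,0), D=(7.00,0)
B = A + 3.00·(cos138°, sin138°) = (-2.2294, 2.0074)
|BD| = 9.4452
circle(B,7.00) ∩ circle(D,3.00): a=6.8401, h=1.4877
  candidates: C₊=(4.7706,2.0074) cross=14.052; C₋=(4.1382,-0.9001) cross=-14.052
  branch + wants cross > 0 → take C=(4.7706,2.0074) (cross=14.052)
ex = (C−B)/|BC| = (1.0000,0.0000); ey = (-0.0000,1.0000)
P = B + -2.11·ex + 0.88·ey = (-4.3394,2.8874)

-4.34 2.89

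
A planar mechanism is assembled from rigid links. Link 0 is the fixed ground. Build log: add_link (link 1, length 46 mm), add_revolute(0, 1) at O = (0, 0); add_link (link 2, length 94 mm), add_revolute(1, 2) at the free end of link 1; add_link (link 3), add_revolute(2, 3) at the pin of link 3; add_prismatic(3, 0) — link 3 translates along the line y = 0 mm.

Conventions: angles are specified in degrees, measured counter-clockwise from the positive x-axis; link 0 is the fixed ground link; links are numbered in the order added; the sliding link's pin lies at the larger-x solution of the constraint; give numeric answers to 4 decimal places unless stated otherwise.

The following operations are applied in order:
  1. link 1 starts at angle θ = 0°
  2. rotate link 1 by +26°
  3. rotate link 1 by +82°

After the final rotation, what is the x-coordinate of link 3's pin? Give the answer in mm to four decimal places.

geometry: r = 46 mm, L = 94 mm, e = 0 mm; θ starts at 0°
rotate link 1 by +26°: θ ← 0° +26° = 26°
rotate link 1 by +82°: θ ← 26° +82° = 108°
crank pin P = (r cos θ, r sin θ) = (-14.214782, 43.748600)
h = r sin θ − e = 43.748600 − 0 = 43.748600
x = r cos θ + √(L² − h²) = -14.214782 + 83.198918 = 68.984137

68.9841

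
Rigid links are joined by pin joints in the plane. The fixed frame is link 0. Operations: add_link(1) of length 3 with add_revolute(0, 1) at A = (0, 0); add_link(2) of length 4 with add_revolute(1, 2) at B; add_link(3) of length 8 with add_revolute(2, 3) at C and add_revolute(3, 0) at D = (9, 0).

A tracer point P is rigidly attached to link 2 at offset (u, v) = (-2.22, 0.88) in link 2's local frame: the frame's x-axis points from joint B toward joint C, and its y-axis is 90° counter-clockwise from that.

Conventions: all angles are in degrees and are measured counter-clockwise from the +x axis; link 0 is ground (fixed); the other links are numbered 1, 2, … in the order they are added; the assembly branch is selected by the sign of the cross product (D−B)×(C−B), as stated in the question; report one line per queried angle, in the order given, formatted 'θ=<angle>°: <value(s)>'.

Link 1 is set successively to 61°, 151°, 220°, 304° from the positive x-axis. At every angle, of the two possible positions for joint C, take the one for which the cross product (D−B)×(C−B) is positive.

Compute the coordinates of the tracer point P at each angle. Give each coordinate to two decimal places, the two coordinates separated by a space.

A=(0,0), D=(9.00,0)
θ=61°: B = A + 3.00·(cos61°, sin61°) = (1.4544, 2.6239)
θ=61°: |BD| = 7.9888
θ=61°: circle(B,4.00) ∩ circle(D,8.00): a=0.9902, h=3.8755
θ=61°:   candidates: C₊=(3.6625,5.9592) cross=30.961; C₋=(1.1168,-1.3619) cross=-30.961
θ=61°:   branch + wants cross > 0 → take C=(3.6625,5.9592) (cross=30.961)
θ=61°: ex = (C−B)/|BC| = (0.5520,0.8338); ey = (-0.8338,0.5520)
θ=61°: P = B + -2.22·ex + 0.88·ey = (-0.5048,1.2586)
θ=151°: B = A + 3.00·(cos151°, sin151°) = (-2.6239, 1.4544)
θ=151°: |BD| = 11.7145
θ=151°: circle(B,4.00) ∩ circle(D,8.00): a=3.8085, h=1.2228
θ=151°:   candidates: C₊=(1.3070,2.1949) cross=14.325; C₋=(1.0034,-0.2318) cross=-14.325
θ=151°:   branch + wants cross > 0 → take C=(1.3070,2.1949) (cross=14.325)
θ=151°: ex = (C−B)/|BC| = (0.9827,0.1851); ey = (-0.1851,0.9827)
θ=151°: P = B + -2.22·ex + 0.88·ey = (-4.9684,1.9082)
θ=220°: B = A + 3.00·(cos220°, sin220°) = (-2.2981, -1.9284)
θ=220°: |BD| = 11.4615
θ=220°: circle(B,4.00) ∩ circle(D,8.00): a=3.6368, h=1.6654
θ=220°:   candidates: C₊=(1.0066,0.3252) cross=19.089; C₋=(1.5670,-2.9582) cross=-19.089
θ=220°:   branch + wants cross > 0 → take C=(1.0066,0.3252) (cross=19.089)
θ=220°: ex = (C−B)/|BC| = (0.8262,0.5634); ey = (-0.5634,0.8262)
θ=220°: P = B + -2.22·ex + 0.88·ey = (-4.6281,-2.4521)
θ=304°: B = A + 3.00·(cos304°, sin304°) = (1.6776, -2.4871)
θ=304°: |BD| = 7.7333
θ=304°: circle(B,4.00) ∩ circle(D,8.00): a=0.7632, h=3.9265
θ=304°:   candidates: C₊=(1.1374,1.4762) cross=30.365; C₋=(3.6630,-5.9596) cross=-30.365
θ=304°:   branch + wants cross > 0 → take C=(1.1374,1.4762) (cross=30.365)
θ=304°: ex = (C−B)/|BC| = (-0.1350,0.9908); ey = (-0.9908,-0.1350)
θ=304°: P = B + -2.22·ex + 0.88·ey = (1.1054,-4.8056)

θ=61°: -0.50 1.26
θ=151°: -4.97 1.91
θ=220°: -4.63 -2.45
θ=304°: 1.11 -4.81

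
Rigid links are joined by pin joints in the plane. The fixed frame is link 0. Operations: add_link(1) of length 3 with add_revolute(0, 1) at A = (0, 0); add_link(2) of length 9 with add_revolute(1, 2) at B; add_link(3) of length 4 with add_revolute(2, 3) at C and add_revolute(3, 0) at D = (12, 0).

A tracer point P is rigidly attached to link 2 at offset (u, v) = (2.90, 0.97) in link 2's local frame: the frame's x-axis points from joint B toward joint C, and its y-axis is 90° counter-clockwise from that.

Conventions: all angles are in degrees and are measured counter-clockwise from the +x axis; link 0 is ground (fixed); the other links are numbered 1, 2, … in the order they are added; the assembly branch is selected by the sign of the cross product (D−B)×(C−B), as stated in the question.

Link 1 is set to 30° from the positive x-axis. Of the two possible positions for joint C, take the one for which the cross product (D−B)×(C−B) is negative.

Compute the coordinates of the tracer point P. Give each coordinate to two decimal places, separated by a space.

A=(0,0), D=(12.00,0)
B = A + 3.00·(cos30°, sin30°) = (2.5981, 1.5000)
|BD| = 9.5208
circle(B,9.00) ∩ circle(D,4.00): a=8.1740, h=3.7664
  candidates: C₊=(11.2634,3.9316) cross=35.860; C₋=(10.0766,-3.5072) cross=-35.860
  branch - wants cross < 0 → take C=(10.0766,-3.5072) (cross=-35.860)
ex = (C−B)/|BC| = (0.8309,-0.5564); ey = (0.5564,0.8309)
P = B + 2.90·ex + 0.97·ey = (5.5475,0.6926)

5.55 0.69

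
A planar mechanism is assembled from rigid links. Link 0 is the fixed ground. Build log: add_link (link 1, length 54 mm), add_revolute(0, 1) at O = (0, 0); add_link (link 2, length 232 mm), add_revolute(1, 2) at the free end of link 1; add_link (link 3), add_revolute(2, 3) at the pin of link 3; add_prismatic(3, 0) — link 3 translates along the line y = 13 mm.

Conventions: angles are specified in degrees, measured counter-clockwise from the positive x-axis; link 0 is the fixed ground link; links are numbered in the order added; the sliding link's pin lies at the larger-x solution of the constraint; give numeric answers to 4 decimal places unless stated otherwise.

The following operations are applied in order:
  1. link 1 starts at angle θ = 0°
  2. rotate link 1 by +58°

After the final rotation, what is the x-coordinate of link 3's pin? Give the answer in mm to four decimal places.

geometry: r = 54 mm, L = 232 mm, e = 13 mm; θ starts at 0°
rotate link 1 by +58°: θ ← 0° +58° = 58°
crank pin P = (r cos θ, r sin θ) = (28.615640, 45.794597)
h = r sin θ − e = 45.794597 − 13 = 32.794597
x = r cos θ + √(L² − h²) = 28.615640 + 229.670447 = 258.286088

258.2861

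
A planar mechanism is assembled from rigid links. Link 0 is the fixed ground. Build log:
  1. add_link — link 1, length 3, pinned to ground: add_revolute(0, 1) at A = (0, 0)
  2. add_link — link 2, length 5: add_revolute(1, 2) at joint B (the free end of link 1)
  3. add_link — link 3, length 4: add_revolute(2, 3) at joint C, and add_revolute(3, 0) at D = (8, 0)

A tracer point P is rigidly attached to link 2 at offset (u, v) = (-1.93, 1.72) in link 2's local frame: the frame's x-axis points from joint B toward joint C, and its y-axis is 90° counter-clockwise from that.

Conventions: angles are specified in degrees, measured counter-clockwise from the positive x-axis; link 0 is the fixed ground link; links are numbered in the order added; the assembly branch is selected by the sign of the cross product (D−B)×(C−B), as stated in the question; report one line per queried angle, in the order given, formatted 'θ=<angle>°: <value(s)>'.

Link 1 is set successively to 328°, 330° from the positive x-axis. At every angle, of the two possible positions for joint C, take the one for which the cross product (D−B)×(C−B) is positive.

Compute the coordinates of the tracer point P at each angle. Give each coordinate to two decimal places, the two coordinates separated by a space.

A=(0,0), D=(8.00,0)
θ=328°: B = A + 3.00·(cos328°, sin328°) = (2.5441, -1.5898)
θ=328°: |BD| = 5.6828
θ=328°: circle(B,5.00) ∩ circle(D,4.00): a=3.6332, h=3.4350
θ=328°:   candidates: C₊=(5.0714,2.7245) cross=19.521; C₋=(6.9933,-3.8712) cross=-19.521
θ=328°:   branch + wants cross > 0 → take C=(5.0714,2.7245) (cross=19.521)
θ=328°: ex = (C−B)/|BC| = (0.5054,0.8629); ey = (-0.8629,0.5054)
θ=328°: P = B + -1.93·ex + 1.72·ey = (0.0845,-2.3857)
θ=330°: B = A + 3.00·(cos330°, sin330°) = (2.5981, -1.5000)
θ=330°: |BD| = 5.6063
θ=330°: circle(B,5.00) ∩ circle(D,4.00): a=3.6058, h=3.4638
θ=330°:   candidates: C₊=(5.1457,2.8023) cross=19.419; C₋=(6.9992,-3.8728) cross=-19.419
θ=330°:   branch + wants cross > 0 → take C=(5.1457,2.8023) (cross=19.419)
θ=330°: ex = (C−B)/|BC| = (0.5095,0.8605); ey = (-0.8605,0.5095)
θ=330°: P = B + -1.93·ex + 1.72·ey = (0.1347,-2.2843)

θ=328°: 0.08 -2.39
θ=330°: 0.13 -2.28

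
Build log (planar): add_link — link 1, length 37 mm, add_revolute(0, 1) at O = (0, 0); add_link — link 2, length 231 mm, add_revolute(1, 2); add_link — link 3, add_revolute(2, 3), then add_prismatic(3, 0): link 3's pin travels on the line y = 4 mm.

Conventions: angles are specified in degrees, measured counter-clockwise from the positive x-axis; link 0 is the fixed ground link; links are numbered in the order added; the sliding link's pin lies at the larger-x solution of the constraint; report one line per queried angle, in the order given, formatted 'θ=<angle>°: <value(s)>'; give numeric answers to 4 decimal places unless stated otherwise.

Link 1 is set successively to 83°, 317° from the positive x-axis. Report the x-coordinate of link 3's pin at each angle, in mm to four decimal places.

geometry: r = 37 mm, L = 231 mm, e = 4 mm
θ=83°: crank pin P = (r cos θ, r sin θ) = (4.509166, 36.724208)
θ=83°: h = r sin θ − e = 36.724208 − 4 = 32.724208
θ=83°: x = r cos θ + √(L² − h²) = 4.509166 + 228.670344 = 233.179510
θ=317°: crank pin P = (r cos θ, r sin θ) = (27.060087, -25.233939)
θ=317°: h = r sin θ − e = -25.233939 − 4 = -29.233939
θ=317°: x = r cos θ + √(L² − h²) = 27.060087 + 229.142700 = 256.202787

θ=83°: 233.1795
θ=317°: 256.2028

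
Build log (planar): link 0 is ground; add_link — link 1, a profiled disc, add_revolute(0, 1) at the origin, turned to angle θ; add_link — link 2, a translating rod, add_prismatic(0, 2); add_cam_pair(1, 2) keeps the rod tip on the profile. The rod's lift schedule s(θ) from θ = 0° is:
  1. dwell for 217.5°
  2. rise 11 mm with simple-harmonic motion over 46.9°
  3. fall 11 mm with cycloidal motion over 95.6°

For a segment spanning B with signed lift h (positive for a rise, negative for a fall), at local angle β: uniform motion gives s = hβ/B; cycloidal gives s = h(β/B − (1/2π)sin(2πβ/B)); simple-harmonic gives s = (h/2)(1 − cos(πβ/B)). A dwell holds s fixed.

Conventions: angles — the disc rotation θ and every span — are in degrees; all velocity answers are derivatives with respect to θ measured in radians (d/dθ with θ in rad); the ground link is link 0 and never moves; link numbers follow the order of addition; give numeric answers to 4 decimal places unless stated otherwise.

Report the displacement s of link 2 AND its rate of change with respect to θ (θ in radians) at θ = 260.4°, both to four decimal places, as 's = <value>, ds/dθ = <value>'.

seg 1 [0°–217.5°] dwell: s stays 0.0000
seg 2 [217.5°–264.4°] simple-harmonic, h=11: θ=260.4° here. β=42.9, B=46.9. 11/2·(1 − cos(π·0.9147)) = 10.8038 → s = 10.8038
velocity in seg [217.5°–264.4°] (simple-harmonic), θ in radians: β = 42.9° = 0.7487 rad, B = 46.9° = 0.8186 rad; ds/dθ = (πh/(2B)) sin(πβ/B) = (π·11/(2·0.8186)) sin(π·0.9147) = 5.588438 mm/rad

s = 10.8038, ds/dθ = 5.5884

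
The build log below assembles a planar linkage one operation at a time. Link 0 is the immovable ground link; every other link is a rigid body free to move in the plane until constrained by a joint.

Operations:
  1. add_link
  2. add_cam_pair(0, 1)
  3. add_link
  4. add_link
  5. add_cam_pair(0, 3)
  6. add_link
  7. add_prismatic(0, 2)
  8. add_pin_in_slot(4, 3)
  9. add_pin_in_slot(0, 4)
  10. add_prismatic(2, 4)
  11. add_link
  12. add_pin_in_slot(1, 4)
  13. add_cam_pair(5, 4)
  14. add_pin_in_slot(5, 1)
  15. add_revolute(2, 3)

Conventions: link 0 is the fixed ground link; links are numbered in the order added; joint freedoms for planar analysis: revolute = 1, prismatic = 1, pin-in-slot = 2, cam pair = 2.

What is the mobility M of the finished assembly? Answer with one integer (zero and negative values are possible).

L=1 J1=0 J2=0
add link → L=2 J1=0 J2=0
C@0,1 dof=2 J2 → L=2 J1=0 J2=1
add link → L=3 J1=0 J2=1
add link → L=4 J1=0 J2=1
C@0,3 dof=2 J2 → L=4 J1=0 J2=2
add link → L=5 J1=0 J2=2
P@0,2 dof=1 J1 → L=5 J1=1 J2=2
PS@4,3 dof=2 J2 → L=5 J1=1 J2=3
PS@0,4 dof=2 J2 → L=5 J1=1 J2=4
P@2,4 dof=1 J1 → L=5 J1=2 J2=4
add link → L=6 J1=2 J2=4
PS@1,4 dof=2 J2 → L=6 J1=2 J2=5
C@5,4 dof=2 J2 → L=6 J1=2 J2=6
PS@5,1 dof=2 J2 → L=6 J1=2 J2=7
R@2,3 dof=1 J1 → L=6 J1=3 J2=7
M=3(L−1)−2J1−J2=3·5−2·3−7=2

M = 2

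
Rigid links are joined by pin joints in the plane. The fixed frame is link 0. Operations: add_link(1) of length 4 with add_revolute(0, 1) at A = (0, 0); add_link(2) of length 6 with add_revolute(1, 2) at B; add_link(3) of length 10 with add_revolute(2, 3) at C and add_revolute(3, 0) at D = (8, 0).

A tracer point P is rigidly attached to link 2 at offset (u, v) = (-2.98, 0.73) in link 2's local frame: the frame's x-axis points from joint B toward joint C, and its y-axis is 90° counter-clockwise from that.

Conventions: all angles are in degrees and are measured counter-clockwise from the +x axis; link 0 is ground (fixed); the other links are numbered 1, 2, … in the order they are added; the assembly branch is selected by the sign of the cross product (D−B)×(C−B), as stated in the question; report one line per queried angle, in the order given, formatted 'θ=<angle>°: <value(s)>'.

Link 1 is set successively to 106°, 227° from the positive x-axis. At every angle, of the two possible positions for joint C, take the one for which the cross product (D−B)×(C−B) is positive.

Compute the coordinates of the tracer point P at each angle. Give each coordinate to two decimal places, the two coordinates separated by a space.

A=(0,0), D=(8.00,0)
θ=106°: B = A + 4.00·(cos106°, sin106°) = (-1.1025, 3.8450)
θ=106°: |BD| = 9.8813
θ=106°: circle(B,6.00) ∩ circle(D,10.00): a=1.7022, h=5.7535
θ=106°:   candidates: C₊=(2.7043,8.4827) cross=56.852; C₋=(-1.7733,-2.1173) cross=-56.852
θ=106°:   branch + wants cross > 0 → take C=(2.7043,8.4827) (cross=56.852)
θ=106°: ex = (C−B)/|BC| = (0.6345,0.7729); ey = (-0.7729,0.6345)
θ=106°: P = B + -2.98·ex + 0.73·ey = (-3.5575,2.0049)
θ=227°: B = A + 4.00·(cos227°, sin227°) = (-2.7280, -2.9254)
θ=227°: |BD| = 11.1197
θ=227°: circle(B,6.00) ∩ circle(D,10.00): a=2.6821, h=5.3672
θ=227°:   candidates: C₊=(-1.5524,2.9583) cross=59.681; C₋=(1.2716,-7.3979) cross=-59.681
θ=227°:   branch + wants cross > 0 → take C=(-1.5524,2.9583) (cross=59.681)
θ=227°: ex = (C−B)/|BC| = (0.1959,0.9806); ey = (-0.9806,0.1959)
θ=227°: P = B + -2.98·ex + 0.73·ey = (-4.0277,-5.7046)

θ=106°: -3.56 2.00
θ=227°: -4.03 -5.70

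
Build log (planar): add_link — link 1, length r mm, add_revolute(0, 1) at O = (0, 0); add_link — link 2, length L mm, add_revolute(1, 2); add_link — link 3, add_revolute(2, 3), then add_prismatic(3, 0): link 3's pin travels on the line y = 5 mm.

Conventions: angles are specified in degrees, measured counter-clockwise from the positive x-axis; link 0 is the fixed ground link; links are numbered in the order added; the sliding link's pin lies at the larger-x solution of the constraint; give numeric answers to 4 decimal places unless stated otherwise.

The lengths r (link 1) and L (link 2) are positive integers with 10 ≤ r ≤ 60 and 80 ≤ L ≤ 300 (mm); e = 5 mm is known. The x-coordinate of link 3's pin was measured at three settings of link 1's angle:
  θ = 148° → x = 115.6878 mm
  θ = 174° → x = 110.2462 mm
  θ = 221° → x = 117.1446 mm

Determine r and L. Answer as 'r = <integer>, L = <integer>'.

constraint per measurement: (x − r cos θ)² + (r sin θ − e)² = L²
subtracting the θ₁ and θ₂ equations cancels the r² and L² terms:
r = (x₁² − x₂²) / (2[(x₁cos θ₁ + e sin θ₁) − (x₂cos θ₂ + e sin θ₂)]) = 45.0003 → r = 45
L² = (x₁ − r cos θ₁)² + (r sin θ₁ − e)² = 24024.9971 → L = 155.0000 → L = 155
check at θ₃=221°: x = 117.1446 (printed 117.1446) ✓

r = 45, L = 155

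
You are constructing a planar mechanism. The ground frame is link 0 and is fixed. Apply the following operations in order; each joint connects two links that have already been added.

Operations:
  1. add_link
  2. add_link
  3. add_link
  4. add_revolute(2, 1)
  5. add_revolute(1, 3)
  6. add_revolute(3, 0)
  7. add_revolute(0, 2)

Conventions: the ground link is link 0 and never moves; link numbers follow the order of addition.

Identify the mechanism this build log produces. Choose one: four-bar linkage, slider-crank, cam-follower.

links: 4 (incl. ground); joints: 4 revolute, 0 prismatic, 0 higher (cam) pair, forming one closed loop
4 links in a single 4R loop → four-bar linkage

four-bar linkage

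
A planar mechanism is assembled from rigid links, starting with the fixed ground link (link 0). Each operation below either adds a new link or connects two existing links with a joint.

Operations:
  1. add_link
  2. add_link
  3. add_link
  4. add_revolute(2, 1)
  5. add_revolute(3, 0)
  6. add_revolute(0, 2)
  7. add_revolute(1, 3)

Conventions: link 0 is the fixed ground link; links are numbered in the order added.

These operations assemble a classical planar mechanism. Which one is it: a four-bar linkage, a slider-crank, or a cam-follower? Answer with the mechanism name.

links: 4 (incl. ground); joints: 4 revolute, 0 prismatic, 0 higher (cam) pair, forming one closed loop
4 links in a single 4R loop → four-bar linkage

four-bar linkage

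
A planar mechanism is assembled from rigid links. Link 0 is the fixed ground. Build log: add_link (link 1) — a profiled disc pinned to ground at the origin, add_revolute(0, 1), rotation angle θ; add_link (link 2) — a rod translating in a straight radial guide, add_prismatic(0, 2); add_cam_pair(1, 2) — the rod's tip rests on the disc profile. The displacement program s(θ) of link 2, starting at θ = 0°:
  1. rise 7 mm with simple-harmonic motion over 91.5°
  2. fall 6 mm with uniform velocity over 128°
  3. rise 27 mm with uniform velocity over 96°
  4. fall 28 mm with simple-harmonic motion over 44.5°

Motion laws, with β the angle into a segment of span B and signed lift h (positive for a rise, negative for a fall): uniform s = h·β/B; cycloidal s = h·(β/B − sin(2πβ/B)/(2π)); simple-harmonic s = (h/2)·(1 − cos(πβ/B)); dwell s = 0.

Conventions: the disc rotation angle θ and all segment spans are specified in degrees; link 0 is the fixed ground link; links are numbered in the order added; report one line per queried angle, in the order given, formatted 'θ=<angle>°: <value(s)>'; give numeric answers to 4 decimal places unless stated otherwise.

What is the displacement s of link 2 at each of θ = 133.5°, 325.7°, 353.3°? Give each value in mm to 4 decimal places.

seg 1 [0°–91.5°] simple-harmonic, h=7: full span → s += 7 → s = 7.0000
seg 2 [91.5°–219.5°] uniform, h=-6: θ=133.5° here. β=42, B=128. -6·42/128 = -1.9688 → s = 5.0312
seg 2 [91.5°–219.5°] uniform, h=-6: full span → s += -6 → s = 1.0000
seg 3 [219.5°–315.5°] uniform, h=27: full span → s += 27 → s = 28.0000
seg 4 [315.5°–360°] simple-harmonic, h=-28: θ=325.7° here. β=10.2, B=44.5. -28/2·(1 − cos(π·0.2292)) = -3.4756 → s = 24.5244
seg 4 [315.5°–360°] simple-harmonic, h=-28: θ=353.3° here. β=37.8, B=44.5. -28/2·(1 − cos(π·0.8494)) = -26.4629 → s = 1.5371

θ=133.5°: 5.0312
θ=325.7°: 24.5244
θ=353.3°: 1.5371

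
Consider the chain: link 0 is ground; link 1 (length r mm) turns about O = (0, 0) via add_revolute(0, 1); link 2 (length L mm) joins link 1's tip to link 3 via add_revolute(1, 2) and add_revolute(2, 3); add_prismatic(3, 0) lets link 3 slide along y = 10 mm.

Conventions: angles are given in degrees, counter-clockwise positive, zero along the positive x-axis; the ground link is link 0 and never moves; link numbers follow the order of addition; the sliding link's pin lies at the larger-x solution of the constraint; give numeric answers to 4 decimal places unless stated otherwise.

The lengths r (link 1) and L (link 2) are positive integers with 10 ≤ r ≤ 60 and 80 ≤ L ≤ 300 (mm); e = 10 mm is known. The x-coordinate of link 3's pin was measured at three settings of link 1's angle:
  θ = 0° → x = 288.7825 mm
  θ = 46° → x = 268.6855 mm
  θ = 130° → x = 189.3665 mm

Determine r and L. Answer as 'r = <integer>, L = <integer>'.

constraint per measurement: (x − r cos θ)² + (r sin θ − e)² = L²
subtracting the θ₁ and θ₂ equations cancels the r² and L² terms:
r = (x₁² − x₂²) / (2[(x₁cos θ₁ + e sin θ₁) − (x₂cos θ₂ + e sin θ₂)]) = 58.9999 → r = 59
L² = (x₁ − r cos θ₁)² + (r sin θ₁ − e)² = 52899.9973 → L = 230.0000 → L = 230
check at θ₃=130°: x = 189.3665 (printed 189.3665) ✓

r = 59, L = 230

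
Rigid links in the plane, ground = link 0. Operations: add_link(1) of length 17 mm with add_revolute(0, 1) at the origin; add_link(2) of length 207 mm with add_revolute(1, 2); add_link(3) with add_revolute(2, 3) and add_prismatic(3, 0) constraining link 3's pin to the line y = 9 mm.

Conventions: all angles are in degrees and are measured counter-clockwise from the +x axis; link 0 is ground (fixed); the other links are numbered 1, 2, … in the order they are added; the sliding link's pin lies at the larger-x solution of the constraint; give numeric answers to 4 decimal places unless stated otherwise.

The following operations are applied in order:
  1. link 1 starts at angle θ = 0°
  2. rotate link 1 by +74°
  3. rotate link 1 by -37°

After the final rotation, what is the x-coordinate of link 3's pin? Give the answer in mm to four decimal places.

geometry: r = 17 mm, L = 207 mm, e = 9 mm; θ starts at 0°
rotate link 1 by +74°: θ ← 0° +74° = 74°
rotate link 1 by -37°: θ ← 74° -37° = 37°
crank pin P = (r cos θ, r sin θ) = (13.576804, 10.230855)
h = r sin θ − e = 10.230855 − 9 = 1.230855
x = r cos θ + √(L² − h²) = 13.576804 + 206.996341 = 220.573144

220.5731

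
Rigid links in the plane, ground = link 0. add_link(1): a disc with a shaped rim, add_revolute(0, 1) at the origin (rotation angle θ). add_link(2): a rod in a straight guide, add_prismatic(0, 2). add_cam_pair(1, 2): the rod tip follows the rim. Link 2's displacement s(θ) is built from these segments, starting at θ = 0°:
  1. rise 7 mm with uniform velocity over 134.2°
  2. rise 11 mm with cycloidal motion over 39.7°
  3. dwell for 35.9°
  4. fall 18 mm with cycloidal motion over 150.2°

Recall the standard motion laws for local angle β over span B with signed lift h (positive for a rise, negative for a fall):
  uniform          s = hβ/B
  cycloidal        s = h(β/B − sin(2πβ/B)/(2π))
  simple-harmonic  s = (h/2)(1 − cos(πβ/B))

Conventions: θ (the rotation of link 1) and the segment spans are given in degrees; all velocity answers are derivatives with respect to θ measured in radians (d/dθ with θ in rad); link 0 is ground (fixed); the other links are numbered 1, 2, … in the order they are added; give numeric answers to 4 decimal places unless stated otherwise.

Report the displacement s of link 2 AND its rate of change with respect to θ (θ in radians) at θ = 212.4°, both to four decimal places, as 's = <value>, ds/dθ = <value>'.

segment 1 (0° to 134.2°, uniform, h = 7) is passed completely: s = 0.0000 + (7) = 7.0000
segment 2 (134.2° to 173.9°, cycloidal, h = 11) is passed completely: s = 7.0000 + (11) = 18.0000
segment 3 (173.9° to 209.8°, dwell): s unchanged at 18.0000
θ = 212.4° falls in segment 4 (209.8° to 360°, cycloidal, h = -18): β = 212.4 − 209.8 = 2.6°, B = 150.2°; Δs = -18·(0.0173 − sin(2π·0.0173)/(2π)) = -0.0006; s = 18.0000 − 0.0006 = 17.9994
velocity in seg [209.8°–360°] (cycloidal), θ in radians: β = 2.6° = 0.0454 rad, B = 150.2° = 2.6215 rad; ds/dθ = (h/B)(1 − cos(2πβ/B)) = ((-18)/2.6215)(1 − cos(2π·0.0173)) = -0.040573 mm/rad

s = 17.9994, ds/dθ = -0.0406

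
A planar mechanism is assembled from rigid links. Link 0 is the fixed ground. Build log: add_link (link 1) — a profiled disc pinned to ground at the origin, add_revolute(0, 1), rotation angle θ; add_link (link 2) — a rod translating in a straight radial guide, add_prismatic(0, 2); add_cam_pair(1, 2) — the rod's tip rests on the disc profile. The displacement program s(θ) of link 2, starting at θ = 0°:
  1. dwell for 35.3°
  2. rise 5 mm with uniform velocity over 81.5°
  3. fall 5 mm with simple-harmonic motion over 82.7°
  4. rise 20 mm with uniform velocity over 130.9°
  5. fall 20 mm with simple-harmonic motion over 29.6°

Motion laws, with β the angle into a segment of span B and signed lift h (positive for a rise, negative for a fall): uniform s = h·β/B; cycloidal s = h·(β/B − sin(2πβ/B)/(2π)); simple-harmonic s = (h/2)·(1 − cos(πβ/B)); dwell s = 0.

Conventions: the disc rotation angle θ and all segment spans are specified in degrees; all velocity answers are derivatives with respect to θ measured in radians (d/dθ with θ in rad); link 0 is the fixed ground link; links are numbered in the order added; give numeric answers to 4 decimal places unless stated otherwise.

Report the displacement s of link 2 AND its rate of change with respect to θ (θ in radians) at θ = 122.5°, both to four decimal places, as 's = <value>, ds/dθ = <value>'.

seg 1 [0°–35.3°] dwell: s stays 0.0000
seg 2 [35.3°–116.8°] uniform, h=5: full span → s += 5 → s = 5.0000
seg 3 [116.8°–199.5°] simple-harmonic, h=-5: θ=122.5° here. β=5.7, B=82.7. -5/2·(1 − cos(π·0.0689)) = -0.0584 → s = 4.9416
velocity in seg [116.8°–199.5°] (simple-harmonic), θ in radians: β = 5.7° = 0.0995 rad, B = 82.7° = 1.4434 rad; ds/dθ = (πh/(2B)) sin(πβ/B) = (π·(-5)/(2·1.4434)) sin(π·0.0689) = -1.169034 mm/rad

s = 4.9416, ds/dθ = -1.1690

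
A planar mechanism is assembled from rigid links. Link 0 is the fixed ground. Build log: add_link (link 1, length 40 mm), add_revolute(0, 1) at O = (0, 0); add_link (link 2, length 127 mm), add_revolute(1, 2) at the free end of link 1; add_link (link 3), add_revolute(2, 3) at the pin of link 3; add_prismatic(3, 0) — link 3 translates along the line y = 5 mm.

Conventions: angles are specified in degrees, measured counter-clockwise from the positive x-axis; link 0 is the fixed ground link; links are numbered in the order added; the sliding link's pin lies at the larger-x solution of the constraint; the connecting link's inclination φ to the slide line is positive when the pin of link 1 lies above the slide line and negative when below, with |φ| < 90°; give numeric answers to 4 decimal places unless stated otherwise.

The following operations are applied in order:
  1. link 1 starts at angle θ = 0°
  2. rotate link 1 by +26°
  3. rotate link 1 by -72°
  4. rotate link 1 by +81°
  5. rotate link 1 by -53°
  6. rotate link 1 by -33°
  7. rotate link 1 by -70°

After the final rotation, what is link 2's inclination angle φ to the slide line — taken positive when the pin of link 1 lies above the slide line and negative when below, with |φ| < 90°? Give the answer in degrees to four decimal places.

geometry: r = 40 mm, L = 127 mm, e = 5 mm; θ starts at 0°
rotate link 1 by +26°: θ ← 0° +26° = 26°
rotate link 1 by -72°: θ ← 26° -72° = -46°
rotate link 1 by +81°: θ ← -46° +81° = 35°
rotate link 1 by -53°: θ ← 35° -53° = -18°
rotate link 1 by -33°: θ ← -18° -33° = -51°
rotate link 1 by -70°: θ ← -51° -70° = -121°
h = r sin θ − e = -34.286692 − 5 = -39.286692
sin φ = h / L = -39.286692 / 127 = -0.30934403
φ = arcsin(-0.30934403) = -18.019703°

-18.0197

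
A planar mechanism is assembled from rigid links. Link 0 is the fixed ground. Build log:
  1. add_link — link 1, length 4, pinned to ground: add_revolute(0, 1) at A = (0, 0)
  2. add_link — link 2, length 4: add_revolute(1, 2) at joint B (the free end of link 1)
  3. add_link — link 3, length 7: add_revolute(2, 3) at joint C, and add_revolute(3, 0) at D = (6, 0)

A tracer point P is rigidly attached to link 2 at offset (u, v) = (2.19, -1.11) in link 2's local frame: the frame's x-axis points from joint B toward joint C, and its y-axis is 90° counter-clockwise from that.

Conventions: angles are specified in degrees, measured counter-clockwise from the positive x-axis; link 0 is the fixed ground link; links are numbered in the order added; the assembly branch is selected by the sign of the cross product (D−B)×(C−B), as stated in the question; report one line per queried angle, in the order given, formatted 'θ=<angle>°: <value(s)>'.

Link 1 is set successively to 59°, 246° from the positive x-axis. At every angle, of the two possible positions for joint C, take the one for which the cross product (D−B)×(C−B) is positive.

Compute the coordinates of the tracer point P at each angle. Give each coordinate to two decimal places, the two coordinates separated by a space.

A=(0,0), D=(6.00,0)
θ=59°: B = A + 4.00·(cos59°, sin59°) = (2.0602, 3.4287)
θ=59°: |BD| = 5.2229
θ=59°: circle(B,4.00) ∩ circle(D,7.00): a=-0.5478, h=3.9623
θ=59°:   candidates: C₊=(4.2481,6.7772) cross=20.695; C₋=(-0.9542,0.7993) cross=-20.695
θ=59°:   branch + wants cross > 0 → take C=(4.2481,6.7772) (cross=20.695)
θ=59°: ex = (C−B)/|BC| = (0.5470,0.8371); ey = (-0.8371,0.5470)
θ=59°: P = B + 2.19·ex + -1.11·ey = (4.1873,4.6549)
θ=246°: B = A + 4.00·(cos246°, sin246°) = (-1.6269, -3.6542)
θ=246°: |BD| = 8.4571
θ=246°: circle(B,4.00) ∩ circle(D,7.00): a=2.2776, h=3.2883
θ=246°:   candidates: C₊=(-0.9938,0.2954) cross=27.809; C₋=(1.8478,-5.6356) cross=-27.809
θ=246°:   branch + wants cross > 0 → take C=(-0.9938,0.2954) (cross=27.809)
θ=246°: ex = (C−B)/|BC| = (0.1583,0.9874); ey = (-0.9874,0.1583)
θ=246°: P = B + 2.19·ex + -1.11·ey = (-0.1843,-1.6675)

θ=59°: 4.19 4.65
θ=246°: -0.18 -1.67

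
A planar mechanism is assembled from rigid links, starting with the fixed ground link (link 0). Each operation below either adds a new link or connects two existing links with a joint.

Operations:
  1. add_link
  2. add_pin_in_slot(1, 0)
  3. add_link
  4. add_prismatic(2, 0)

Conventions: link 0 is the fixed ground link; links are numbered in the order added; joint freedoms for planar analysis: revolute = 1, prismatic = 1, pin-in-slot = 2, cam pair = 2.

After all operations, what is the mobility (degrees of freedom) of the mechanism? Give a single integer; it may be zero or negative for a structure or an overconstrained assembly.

(L,J1,J2)=(1,0,0); link0 fixed
link1: (2,0,0)
PS 1-0 [J2]: (2,0,1)
link2: (3,0,1)
P 2-0 [J1]: (3,1,1)
Grübler: 3·2 − 2·1 − 1 = 3

M = 3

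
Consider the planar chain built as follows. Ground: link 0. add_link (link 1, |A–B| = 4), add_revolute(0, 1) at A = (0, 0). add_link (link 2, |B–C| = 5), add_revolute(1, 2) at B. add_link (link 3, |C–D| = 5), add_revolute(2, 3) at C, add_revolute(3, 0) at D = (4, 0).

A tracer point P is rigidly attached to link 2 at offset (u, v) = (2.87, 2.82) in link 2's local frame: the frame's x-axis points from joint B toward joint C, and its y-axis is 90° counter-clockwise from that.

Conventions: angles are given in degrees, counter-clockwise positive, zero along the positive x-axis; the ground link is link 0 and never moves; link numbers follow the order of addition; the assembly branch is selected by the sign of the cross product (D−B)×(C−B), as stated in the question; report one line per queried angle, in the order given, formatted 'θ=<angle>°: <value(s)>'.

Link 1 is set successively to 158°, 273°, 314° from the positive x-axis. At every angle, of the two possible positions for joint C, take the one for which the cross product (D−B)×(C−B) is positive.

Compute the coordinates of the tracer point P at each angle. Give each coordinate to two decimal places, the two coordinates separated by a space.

A=(0,0), D=(4.00,0)
θ=158°: B = A + 4.00·(cos158°, sin158°) = (-3.7087, 1.4984)
θ=158°: |BD| = 7.8530
θ=158°: circle(B,5.00) ∩ circle(D,5.00): a=3.9265, h=3.0956
θ=158°:   candidates: C₊=(0.7363,3.7879) cross=24.310; C₋=(-0.4450,-2.2895) cross=-24.310
θ=158°:   branch + wants cross > 0 → take C=(0.7363,3.7879) (cross=24.310)
θ=158°: ex = (C−B)/|BC| = (0.8890,0.4579); ey = (-0.4579,0.8890)
θ=158°: P = B + 2.87·ex + 2.82·ey = (-2.4486,5.3196)
θ=273°: B = A + 4.00·(cos273°, sin273°) = (0.2093, -3.9945)
θ=273°: |BD| = 5.5068
θ=273°: circle(B,5.00) ∩ circle(D,5.00): a=2.7534, h=4.1736
θ=273°:   candidates: C₊=(-0.9227,0.8756) cross=22.983; C₋=(5.1321,-4.8702) cross=-22.983
θ=273°:   branch + wants cross > 0 → take C=(-0.9227,0.8756) (cross=22.983)
θ=273°: ex = (C−B)/|BC| = (-0.2264,0.9740); ey = (-0.9740,-0.2264)
θ=273°: P = B + 2.87·ex + 2.82·ey = (-3.1872,-1.8375)
θ=314°: B = A + 4.00·(cos314°, sin314°) = (2.7786, -2.8774)
θ=314°: |BD| = 3.1258
θ=314°: circle(B,5.00) ∩ circle(D,5.00): a=1.5629, h=4.7494
θ=314°:   candidates: C₊=(-0.9826,0.4171) cross=14.846; C₋=(7.7612,-3.2944) cross=-14.846
θ=314°:   branch + wants cross > 0 → take C=(-0.9826,0.4171) (cross=14.846)
θ=314°: ex = (C−B)/|BC| = (-0.7522,0.6589); ey = (-0.6589,-0.7522)
θ=314°: P = B + 2.87·ex + 2.82·ey = (-1.2384,-3.1077)

θ=158°: -2.45 5.32
θ=273°: -3.19 -1.84
θ=314°: -1.24 -3.11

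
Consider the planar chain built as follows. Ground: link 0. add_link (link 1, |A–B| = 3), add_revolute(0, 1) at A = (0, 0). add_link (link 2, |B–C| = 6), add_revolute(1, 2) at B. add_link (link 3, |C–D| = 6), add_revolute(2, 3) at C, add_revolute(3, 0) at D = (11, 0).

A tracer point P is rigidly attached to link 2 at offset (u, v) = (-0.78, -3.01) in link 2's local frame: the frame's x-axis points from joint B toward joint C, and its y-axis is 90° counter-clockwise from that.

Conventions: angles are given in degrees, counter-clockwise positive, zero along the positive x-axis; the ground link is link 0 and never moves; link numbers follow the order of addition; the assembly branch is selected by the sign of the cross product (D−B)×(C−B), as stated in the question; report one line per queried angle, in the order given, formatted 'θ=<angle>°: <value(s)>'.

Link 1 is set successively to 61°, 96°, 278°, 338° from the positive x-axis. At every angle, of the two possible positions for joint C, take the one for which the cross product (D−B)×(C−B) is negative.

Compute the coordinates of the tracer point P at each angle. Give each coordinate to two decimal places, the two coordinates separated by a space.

A=(0,0), D=(11.00,0)
θ=61°: B = A + 3.00·(cos61°, sin61°) = (1.4544, 2.6239)
θ=61°: |BD| = 9.8996
θ=61°: circle(B,6.00) ∩ circle(D,6.00): a=4.9498, h=3.3911
θ=61°:   candidates: C₊=(7.1260,4.5817) cross=33.570; C₋=(5.3284,-1.9579) cross=-33.570
θ=61°:   branch - wants cross < 0 → take C=(5.3284,-1.9579) (cross=-33.570)
θ=61°: ex = (C−B)/|BC| = (0.6457,-0.7636); ey = (0.7636,0.6457)
θ=61°: P = B + -0.78·ex + -3.01·ey = (-1.3477,1.2760)
θ=96°: B = A + 3.00·(cos96°, sin96°) = (-0.3136, 2.9836)
θ=96°: |BD| = 11.7004
θ=96°: circle(B,6.00) ∩ circle(D,6.00): a=5.8502, h=1.3324
θ=96°:   candidates: C₊=(5.6830,2.7801) cross=15.590; C₋=(5.0034,0.2034) cross=-15.590
θ=96°:   branch - wants cross < 0 → take C=(5.0034,0.2034) (cross=-15.590)
θ=96°: ex = (C−B)/|BC| = (0.8862,-0.4634); ey = (0.4634,0.8862)
θ=96°: P = B + -0.78·ex + -3.01·ey = (-2.3995,0.6776)
θ=278°: B = A + 3.00·(cos278°, sin278°) = (0.4175, -2.9708)
θ=278°: |BD| = 10.9916
θ=278°: circle(B,6.00) ∩ circle(D,6.00): a=5.4958, h=2.4076
θ=278°:   candidates: C₊=(5.0580,0.8326) cross=26.463; C₋=(6.3595,-3.8034) cross=-26.463
θ=278°:   branch - wants cross < 0 → take C=(6.3595,-3.8034) (cross=-26.463)
θ=278°: ex = (C−B)/|BC| = (0.9903,-0.1388); ey = (0.1388,0.9903)
θ=278°: P = B + -0.78·ex + -3.01·ey = (-0.7726,-5.8435)
θ=338°: B = A + 3.00·(cos338°, sin338°) = (2.7816, -1.1238)
θ=338°: |BD| = 8.2949
θ=338°: circle(B,6.00) ∩ circle(D,6.00): a=4.1475, h=4.3357
θ=338°:   candidates: C₊=(6.3034,3.7338) cross=35.965; C₋=(7.4782,-4.8577) cross=-35.965
θ=338°:   branch - wants cross < 0 → take C=(7.4782,-4.8577) (cross=-35.965)
θ=338°: ex = (C−B)/|BC| = (0.7828,-0.6223); ey = (0.6223,0.7828)
θ=338°: P = B + -0.78·ex + -3.01·ey = (0.2978,-2.9946)

θ=61°: -1.35 1.28
θ=96°: -2.40 0.68
θ=278°: -0.77 -5.84
θ=338°: 0.30 -2.99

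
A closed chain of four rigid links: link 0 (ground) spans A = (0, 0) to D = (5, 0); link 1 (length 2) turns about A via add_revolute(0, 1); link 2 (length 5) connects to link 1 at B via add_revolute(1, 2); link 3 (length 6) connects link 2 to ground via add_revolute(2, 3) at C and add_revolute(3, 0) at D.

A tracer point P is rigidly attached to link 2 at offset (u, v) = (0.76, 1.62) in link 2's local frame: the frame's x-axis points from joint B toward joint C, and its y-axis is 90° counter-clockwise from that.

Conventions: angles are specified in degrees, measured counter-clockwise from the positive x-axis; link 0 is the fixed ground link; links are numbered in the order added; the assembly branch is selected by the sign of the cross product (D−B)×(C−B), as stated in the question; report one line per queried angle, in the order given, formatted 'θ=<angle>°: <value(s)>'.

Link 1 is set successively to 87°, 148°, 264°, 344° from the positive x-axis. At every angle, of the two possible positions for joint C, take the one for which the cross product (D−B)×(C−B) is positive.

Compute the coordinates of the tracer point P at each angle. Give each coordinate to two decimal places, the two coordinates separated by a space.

A=(0,0), D=(5.00,0)
θ=87°: B = A + 2.00·(cos87°, sin87°) = (0.1047, 1.9973)
θ=87°: |BD| = 5.2871
θ=87°: circle(B,5.00) ∩ circle(D,6.00): a=1.6033, h=4.7360
θ=87°:   candidates: C₊=(3.3782,5.7767) cross=25.040; C₋=(-0.1999,-2.9935) cross=-25.040
θ=87°:   branch + wants cross > 0 → take C=(3.3782,5.7767) (cross=25.040)
θ=87°: ex = (C−B)/|BC| = (0.6547,0.7559); ey = (-0.7559,0.6547)
θ=87°: P = B + 0.76·ex + 1.62·ey = (-0.6223,3.6324)
θ=148°: B = A + 2.00·(cos148°, sin148°) = (-1.6961, 1.0598)
θ=148°: |BD| = 6.7795
θ=148°: circle(B,5.00) ∩ circle(D,6.00): a=2.5785, h=4.2839
θ=148°:   candidates: C₊=(1.5204,4.8880) cross=29.042; C₋=(0.1809,-3.5745) cross=-29.042
θ=148°:   branch + wants cross > 0 → take C=(1.5204,4.8880) (cross=29.042)
θ=148°: ex = (C−B)/|BC| = (0.6433,0.7656); ey = (-0.7656,0.6433)
θ=148°: P = B + 0.76·ex + 1.62·ey = (-2.4475,2.6838)
θ=264°: B = A + 2.00·(cos264°, sin264°) = (-0.2091, -1.9890)
θ=264°: |BD| = 5.5759
θ=264°: circle(B,5.00) ∩ circle(D,6.00): a=1.8016, h=4.6642
θ=264°:   candidates: C₊=(-0.1898,3.0109) cross=26.007; C₋=(3.1378,-5.7037) cross=-26.007
θ=264°:   branch + wants cross > 0 → take C=(-0.1898,3.0109) (cross=26.007)
θ=264°: ex = (C−B)/|BC| = (0.0038,1.0000); ey = (-1.0000,0.0038)
θ=264°: P = B + 0.76·ex + 1.62·ey = (-1.8261,-1.2228)
θ=344°: B = A + 2.00·(cos344°, sin344°) = (1.9225, -0.5513)
θ=344°: |BD| = 3.1265
θ=344°: circle(B,5.00) ∩ circle(D,6.00): a=-0.1959, h=4.9962
θ=344°:   candidates: C₊=(0.8487,4.3321) cross=15.620; C₋=(2.6106,-5.5037) cross=-15.620
θ=344°:   branch + wants cross > 0 → take C=(0.8487,4.3321) (cross=15.620)
θ=344°: ex = (C−B)/|BC| = (-0.2148,0.9767); ey = (-0.9767,-0.2148)
θ=344°: P = B + 0.76·ex + 1.62·ey = (0.1771,-0.1569)

θ=87°: -0.62 3.63
θ=148°: -2.45 2.68
θ=264°: -1.83 -1.22
θ=344°: 0.18 -0.16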